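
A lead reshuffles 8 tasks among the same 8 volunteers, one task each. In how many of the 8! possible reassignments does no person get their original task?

14833

The number of derangements of 8 is !8 = Σ_{k=0}^{8} (-1)^k·8!/k!
= 8! - 8!/1! + 8!/2! - 8!/3! + 8!/4! - 8!/5! + 8!/6! - 8!/7! + 8!/8!
= 40320 - 40320 + 20160 - 6720 + 1680 - 336 + 56 - 8 + 1
= 14833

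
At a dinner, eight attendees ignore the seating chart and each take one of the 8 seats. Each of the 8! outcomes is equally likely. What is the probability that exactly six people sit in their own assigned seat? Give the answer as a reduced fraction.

Favorable outcomes: C(8,6)·!2 = 28·1 = 28.
Total outcomes: 8! = 40320.
Probability = 28/40320 = 1/1440.

1/1440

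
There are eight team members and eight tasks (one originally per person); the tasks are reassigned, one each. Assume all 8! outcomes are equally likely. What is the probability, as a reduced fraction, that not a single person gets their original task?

2119/5760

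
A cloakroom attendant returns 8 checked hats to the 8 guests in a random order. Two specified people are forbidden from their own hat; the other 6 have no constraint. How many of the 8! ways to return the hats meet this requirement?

30960

Let A_j be the event that the j-th constrained one is fixed. By inclusion-exclusion over the 2 events:
Σ_{j=0}^{2} (-1)^j C(2,j)(8-j)!
= C(2,0)·8! - C(2,1)·7! + C(2,2)·6!
= 40320 - 10080 + 720
= 30960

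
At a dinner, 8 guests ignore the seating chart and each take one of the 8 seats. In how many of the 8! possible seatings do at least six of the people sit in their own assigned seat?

29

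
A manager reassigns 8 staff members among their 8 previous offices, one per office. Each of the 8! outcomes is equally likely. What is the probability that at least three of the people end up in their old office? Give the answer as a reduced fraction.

647/8064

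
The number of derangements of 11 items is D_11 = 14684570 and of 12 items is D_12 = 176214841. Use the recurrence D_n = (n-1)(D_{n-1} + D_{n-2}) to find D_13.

2290792932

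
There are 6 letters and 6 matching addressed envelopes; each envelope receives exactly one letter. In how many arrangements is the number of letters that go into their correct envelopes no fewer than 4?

16

Sum C(6,i)·!(6-i) for i = 4..6:
  i=4: C(6,4)·!2 = 15·1 = 15
  i=5: C(6,5)·!1 = 6·0 = 0
  i=6: C(6,6)·!0 = 1·1 = 1
Total = 16.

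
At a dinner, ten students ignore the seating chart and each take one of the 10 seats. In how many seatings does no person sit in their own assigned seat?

1334961

!10 is the nearest integer to 10!/e.
10! = 3628800, and 3628800/e ≈ 1334960.92, so !10 = 1334961.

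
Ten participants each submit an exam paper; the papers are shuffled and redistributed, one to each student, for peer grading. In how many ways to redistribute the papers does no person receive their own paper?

The subfactorial !10 = [10!/e] (nearest integer).
10! = 3628800, and 3628800/e ≈ 1334960.92, so !10 = 1334961.

1334961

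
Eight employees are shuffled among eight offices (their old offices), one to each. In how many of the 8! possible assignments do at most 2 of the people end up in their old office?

37085

# with exactly i fixed is C(8,i)·!(8-i); sum over i=0..2:
  i=0: C(8,0)·!8 = 1·14833 = 14833
  i=1: C(8,1)·!7 = 8·1854 = 14832
  i=2: C(8,2)·!6 = 28·265 = 7420
Total = 37085.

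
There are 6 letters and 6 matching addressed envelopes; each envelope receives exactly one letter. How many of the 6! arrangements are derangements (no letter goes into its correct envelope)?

Use !n = n·!(n-1) + (-1)^n.
!6 = 6·44 + 1 = 265

265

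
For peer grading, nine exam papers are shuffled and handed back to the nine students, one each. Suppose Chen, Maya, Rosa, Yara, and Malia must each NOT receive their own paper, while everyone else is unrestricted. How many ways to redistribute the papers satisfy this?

205056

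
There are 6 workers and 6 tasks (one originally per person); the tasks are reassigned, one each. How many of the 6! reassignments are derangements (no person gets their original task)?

265

Recurrence: !6 = 5·(!5 + !4).
!6 = 5·(44 + 9) = 5·53 = 265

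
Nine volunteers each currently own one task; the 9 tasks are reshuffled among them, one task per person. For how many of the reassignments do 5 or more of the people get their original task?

1339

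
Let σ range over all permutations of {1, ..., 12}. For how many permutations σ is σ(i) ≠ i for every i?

!12 = 12! · Σ_{k=0}^{12} (-1)^k/k!
= 12! - 12!/1! + 12!/2! - 12!/3! + 12!/4! - 12!/5! + 12!/6! - 12!/7! + 12!/8! - 12!/9! + 12!/10! - 12!/11! + 12!/12!
= 479001600 - 479001600 + 239500800 - 79833600 + 19958400 - 3991680 + 665280 - 95040 + 11880 - 1320 + 132 - 12 + 1
= 176214841

176214841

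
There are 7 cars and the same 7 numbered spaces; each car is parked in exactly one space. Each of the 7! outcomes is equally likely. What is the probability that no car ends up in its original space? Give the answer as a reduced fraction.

Favorable outcomes: !7 = 1854.
Total outcomes: 7! = 5040.
Probability = 1854/5040 = 103/280.

103/280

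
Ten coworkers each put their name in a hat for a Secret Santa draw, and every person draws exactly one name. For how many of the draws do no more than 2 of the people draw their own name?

# with exactly i fixed is C(10,i)·!(10-i); sum over i=0..2:
  i=0: C(10,0)·!10 = 1·1334961 = 1334961
  i=1: C(10,1)·!9 = 10·133496 = 1334960
  i=2: C(10,2)·!8 = 45·14833 = 667485
Total = 3337406.

3337406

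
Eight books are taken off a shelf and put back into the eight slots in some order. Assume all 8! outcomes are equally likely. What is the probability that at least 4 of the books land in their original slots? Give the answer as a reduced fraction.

257/13440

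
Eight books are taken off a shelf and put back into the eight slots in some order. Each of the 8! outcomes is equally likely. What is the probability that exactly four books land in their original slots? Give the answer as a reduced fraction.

Favorable outcomes: C(8,4)·!4 = 70·9 = 630.
Total outcomes: 8! = 40320.
Probability = 630/40320 = 1/64.

1/64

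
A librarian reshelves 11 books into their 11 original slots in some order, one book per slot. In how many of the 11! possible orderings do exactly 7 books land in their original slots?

2970

Pick the 7 fixed positions: C(11,7) = 330 ways.
The other 4 form a derangement: !4 = 9.
Total: 330 × 9 = 2970.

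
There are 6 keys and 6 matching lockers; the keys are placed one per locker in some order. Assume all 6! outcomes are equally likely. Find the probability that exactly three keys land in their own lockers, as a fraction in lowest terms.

1/18

Favorable outcomes: C(6,3)·!3 = 20·2 = 40.
Total outcomes: 6! = 720.
Probability = 40/720 = 1/18.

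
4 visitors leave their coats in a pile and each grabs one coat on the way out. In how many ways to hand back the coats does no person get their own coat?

9

The subfactorial !4 = [4!/e] (nearest integer).
4! = 24, and 24/e ≈ 8.83, so !4 = 9.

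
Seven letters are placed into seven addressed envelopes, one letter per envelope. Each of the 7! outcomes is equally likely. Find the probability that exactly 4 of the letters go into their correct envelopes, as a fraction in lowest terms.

1/72

Favorable outcomes: C(7,4)·!3 = 35·2 = 70.
Total outcomes: 7! = 5040.
Probability = 70/5040 = 1/72.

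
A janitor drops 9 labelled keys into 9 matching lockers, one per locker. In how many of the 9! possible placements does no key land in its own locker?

By inclusion-exclusion, !9 = Σ (-1)^k · 9!/k! for k=0..9
= 9! - 9!/1! + 9!/2! - 9!/3! + 9!/4! - 9!/5! + 9!/6! - 9!/7! + 9!/8! - 9!/9!
= 362880 - 362880 + 181440 - 60480 + 15120 - 3024 + 504 - 72 + 9 - 1
= 133496

133496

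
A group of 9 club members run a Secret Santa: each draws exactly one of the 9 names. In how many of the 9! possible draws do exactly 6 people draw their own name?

Choose which 6 of the 9 are fixed: C(9,6) = 84.
The remaining 3 must be deranged: !3 = 2.
Total: 84 × 2 = 168.

168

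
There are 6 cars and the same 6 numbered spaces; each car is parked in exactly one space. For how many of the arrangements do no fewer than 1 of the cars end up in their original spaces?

455

# with exactly i fixed is C(6,i)·!(6-i); sum over i=1..6:
  i=1: C(6,1)·!5 = 6·44 = 264
  i=2: C(6,2)·!4 = 15·9 = 135
  i=3: C(6,3)·!3 = 20·2 = 40
  i=4: C(6,4)·!2 = 15·1 = 15
  i=5: C(6,5)·!1 = 6·0 = 0
  i=6: C(6,6)·!0 = 1·1 = 1
Total = 455.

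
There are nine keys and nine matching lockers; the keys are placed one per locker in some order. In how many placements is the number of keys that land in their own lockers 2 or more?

95887

Sum C(9,i)·!(9-i) for i = 2..9:
  i=2: C(9,2)·!7 = 36·1854 = 66744
  i=3: C(9,3)·!6 = 84·265 = 22260
  i=4: C(9,4)·!5 = 126·44 = 5544
  i=5: C(9,5)·!4 = 126·9 = 1134
  i=6: C(9,6)·!3 = 84·2 = 168
  i=7: C(9,7)·!2 = 36·1 = 36
  i=8: C(9,8)·!1 = 9·0 = 0
  i=9: C(9,9)·!0 = 1·1 = 1
Total = 95887.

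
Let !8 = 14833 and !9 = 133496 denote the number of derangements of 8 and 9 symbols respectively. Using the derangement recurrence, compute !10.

!10 = (10-1)·(!9 + !8) = 9·(133496 + 14833) = 9·148329 = 1334961.

1334961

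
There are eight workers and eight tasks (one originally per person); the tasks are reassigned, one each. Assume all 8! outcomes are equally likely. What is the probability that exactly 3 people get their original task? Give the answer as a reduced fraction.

11/180

Favorable outcomes: C(8,3)·!5 = 56·44 = 2464.
Total outcomes: 8! = 40320.
Probability = 2464/40320 = 11/180.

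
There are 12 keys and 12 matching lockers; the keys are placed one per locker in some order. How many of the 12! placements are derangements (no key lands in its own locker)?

176214841

Recurrence: !12 = 11·(!11 + !10).
!12 = 11·(14684570 + 1334961) = 11·16019531 = 176214841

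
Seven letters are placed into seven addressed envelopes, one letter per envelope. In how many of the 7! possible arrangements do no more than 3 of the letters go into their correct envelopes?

4948

# with exactly i fixed is C(7,i)·!(7-i); sum over i=0..3:
  i=0: C(7,0)·!7 = 1·1854 = 1854
  i=1: C(7,1)·!6 = 7·265 = 1855
  i=2: C(7,2)·!5 = 21·44 = 924
  i=3: C(7,3)·!4 = 35·9 = 315
Total = 4948.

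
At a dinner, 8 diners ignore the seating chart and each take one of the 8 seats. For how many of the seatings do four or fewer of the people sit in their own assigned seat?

Sum C(8,i)·!(8-i) for i = 0..4:
  i=0: C(8,0)·!8 = 1·14833 = 14833
  i=1: C(8,1)·!7 = 8·1854 = 14832
  i=2: C(8,2)·!6 = 28·265 = 7420
  i=3: C(8,3)·!5 = 56·44 = 2464
  i=4: C(8,4)·!4 = 70·9 = 630
Total = 40179.

40179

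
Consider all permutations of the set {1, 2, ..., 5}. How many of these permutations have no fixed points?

44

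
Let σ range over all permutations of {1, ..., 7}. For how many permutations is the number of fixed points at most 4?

Sum C(7,i)·!(7-i) for i = 0..4:
  i=0: C(7,0)·!7 = 1·1854 = 1854
  i=1: C(7,1)·!6 = 7·265 = 1855
  i=2: C(7,2)·!5 = 21·44 = 924
  i=3: C(7,3)·!4 = 35·9 = 315
  i=4: C(7,4)·!3 = 35·2 = 70
Total = 5018.

5018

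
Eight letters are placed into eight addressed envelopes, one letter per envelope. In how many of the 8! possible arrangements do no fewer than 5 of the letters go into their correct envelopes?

141

Sum C(8,i)·!(8-i) for i = 5..8:
  i=5: C(8,5)·!3 = 56·2 = 112
  i=6: C(8,6)·!2 = 28·1 = 28
  i=7: C(8,7)·!1 = 8·0 = 0
  i=8: C(8,8)·!0 = 1·1 = 1
Total = 141.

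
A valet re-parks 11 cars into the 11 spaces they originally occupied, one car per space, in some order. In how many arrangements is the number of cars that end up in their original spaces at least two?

10547659

# with exactly i fixed is C(11,i)·!(11-i); sum over i=2..11:
  i=2: C(11,2)·!9 = 55·133496 = 7342280
  i=3: C(11,3)·!8 = 165·14833 = 2447445
  i=4: C(11,4)·!7 = 330·1854 = 611820
  i=5: C(11,5)·!6 = 462·265 = 122430
  i=6: C(11,6)·!5 = 462·44 = 20328
  i=7: C(11,7)·!4 = 330·9 = 2970
  i=8: C(11,8)·!3 = 165·2 = 330
  i=9: C(11,9)·!2 = 55·1 = 55
  i=10: C(11,10)·!1 = 11·0 = 0
  i=11: C(11,11)·!0 = 1·1 = 1
Total = 10547659.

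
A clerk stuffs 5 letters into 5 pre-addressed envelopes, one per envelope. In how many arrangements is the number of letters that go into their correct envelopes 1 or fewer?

89

# with exactly i fixed is C(5,i)·!(5-i); sum over i=0..1:
  i=0: C(5,0)·!5 = 1·44 = 44
  i=1: C(5,1)·!4 = 5·9 = 45
Total = 89.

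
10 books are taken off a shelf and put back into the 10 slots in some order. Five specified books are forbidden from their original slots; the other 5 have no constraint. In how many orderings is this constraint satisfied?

2170680

Let A_j be the event that the j-th constrained one is fixed. By inclusion-exclusion over the 5 events:
Σ_{j=0}^{5} (-1)^j C(5,j)(10-j)!
= C(5,0)·10! - C(5,1)·9! + C(5,2)·8! - C(5,3)·7! + C(5,4)·6! - C(5,5)·5!
= 3628800 - 1814400 + 403200 - 50400 + 3600 - 120
= 2170680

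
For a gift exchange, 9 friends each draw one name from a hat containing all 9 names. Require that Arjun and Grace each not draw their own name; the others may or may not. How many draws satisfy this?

Let A_j be the event that the j-th constrained one is fixed. By inclusion-exclusion over the 2 events:
Σ_{j=0}^{2} (-1)^j C(2,j)(9-j)!
= C(2,0)·9! - C(2,1)·8! + C(2,2)·7!
= 362880 - 80640 + 5040
= 287280

287280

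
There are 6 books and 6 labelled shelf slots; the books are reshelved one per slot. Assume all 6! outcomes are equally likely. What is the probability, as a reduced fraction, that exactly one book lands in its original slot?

Favorable outcomes: C(6,1)·!5 = 6·44 = 264.
Total outcomes: 6! = 720.
Probability = 264/720 = 11/30.

11/30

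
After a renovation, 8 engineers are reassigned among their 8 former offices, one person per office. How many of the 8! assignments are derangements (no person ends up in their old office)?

By inclusion-exclusion, !8 = Σ (-1)^k · 8!/k! for k=0..8
= 8! - 8!/1! + 8!/2! - 8!/3! + 8!/4! - 8!/5! + 8!/6! - 8!/7! + 8!/8!
= 40320 - 40320 + 20160 - 6720 + 1680 - 336 + 56 - 8 + 1
= 14833

14833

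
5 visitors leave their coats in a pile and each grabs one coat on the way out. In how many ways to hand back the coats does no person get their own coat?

44

!5 is the nearest integer to 5!/e.
5! = 120, and 120/e ≈ 44.15, so !5 = 44.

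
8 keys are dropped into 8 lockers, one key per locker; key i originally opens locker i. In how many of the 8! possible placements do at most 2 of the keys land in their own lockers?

37085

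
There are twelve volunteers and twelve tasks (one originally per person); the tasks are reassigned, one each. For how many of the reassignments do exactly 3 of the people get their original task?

Pick the 3 fixed positions: C(12,3) = 220 ways.
The remaining 9 must be deranged: !9 = 133496.
Total: 220 × 133496 = 29369120.

29369120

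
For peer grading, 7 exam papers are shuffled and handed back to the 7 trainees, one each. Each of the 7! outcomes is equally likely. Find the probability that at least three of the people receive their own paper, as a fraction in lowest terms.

Favorable outcomes: Σ_{i≥3} C(7,i)·!(7-i) = 35·9 + 35·2 + 21·1 + 7·0 + 1·1 = 407.
Total outcomes: 7! = 5040.
Probability = 407/5040 = 407/5040.

407/5040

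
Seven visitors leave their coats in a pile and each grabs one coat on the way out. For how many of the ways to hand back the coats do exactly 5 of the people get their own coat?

Pick the 5 fixed positions: C(7,5) = 21 ways.
The remaining 2 must be deranged: !2 = 1.
Total: 21 × 1 = 21.

21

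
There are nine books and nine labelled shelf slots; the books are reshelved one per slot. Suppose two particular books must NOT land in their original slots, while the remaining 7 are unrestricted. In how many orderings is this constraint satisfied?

287280

Inclusion-exclusion on the 2 forbidden self-matches:
Σ_{j=0}^{2} (-1)^j C(2,j)(9-j)!
= C(2,0)·9! - C(2,1)·8! + C(2,2)·7!
= 362880 - 80640 + 5040
= 287280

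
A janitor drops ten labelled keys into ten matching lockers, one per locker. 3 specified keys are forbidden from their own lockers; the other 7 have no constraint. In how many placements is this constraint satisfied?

2656080

Let A_j be the event that the j-th constrained one is fixed. By inclusion-exclusion over the 3 events:
Σ_{j=0}^{3} (-1)^j C(3,j)(10-j)!
= C(3,0)·10! - C(3,1)·9! + C(3,2)·8! - C(3,3)·7!
= 3628800 - 1088640 + 120960 - 5040
= 2656080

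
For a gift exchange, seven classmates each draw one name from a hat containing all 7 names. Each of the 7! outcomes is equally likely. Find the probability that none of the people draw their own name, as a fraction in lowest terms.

103/280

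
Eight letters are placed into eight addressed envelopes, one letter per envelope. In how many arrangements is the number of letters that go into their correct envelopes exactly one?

Pick the single fixed position: C(8,1) = 8 ways.
The remaining 7 must be deranged: !7 = 1854.
Total: 8 × 1854 = 14832.

14832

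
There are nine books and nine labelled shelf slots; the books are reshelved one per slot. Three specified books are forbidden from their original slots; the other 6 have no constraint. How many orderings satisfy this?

256320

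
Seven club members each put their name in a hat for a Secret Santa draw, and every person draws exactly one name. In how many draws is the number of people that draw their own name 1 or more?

# with exactly i fixed is C(7,i)·!(7-i); sum over i=1..7:
  i=1: C(7,1)·!6 = 7·265 = 1855
  i=2: C(7,2)·!5 = 21·44 = 924
  i=3: C(7,3)·!4 = 35·9 = 315
  i=4: C(7,4)·!3 = 35·2 = 70
  i=5: C(7,5)·!2 = 21·1 = 21
  i=6: C(7,6)·!1 = 7·0 = 0
  i=7: C(7,7)·!0 = 1·1 = 1
Total = 3186.

3186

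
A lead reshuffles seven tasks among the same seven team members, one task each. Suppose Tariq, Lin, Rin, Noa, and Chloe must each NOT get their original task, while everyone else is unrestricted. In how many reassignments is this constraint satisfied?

Let A_j be the event that the j-th constrained one is fixed. By inclusion-exclusion over the 5 events:
Σ_{j=0}^{5} (-1)^j C(5,j)(7-j)!
= C(5,0)·7! - C(5,1)·6! + C(5,2)·5! - C(5,3)·4! + C(5,4)·3! - C(5,5)·2!
= 5040 - 3600 + 1200 - 240 + 30 - 2
= 2428

2428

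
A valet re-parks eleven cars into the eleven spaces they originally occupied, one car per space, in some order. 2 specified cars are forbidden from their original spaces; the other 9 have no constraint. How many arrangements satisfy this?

33022080

Let A_j be the event that the j-th constrained one is fixed. By inclusion-exclusion over the 2 events:
Σ_{j=0}^{2} (-1)^j C(2,j)(11-j)!
= C(2,0)·11! - C(2,1)·10! + C(2,2)·9!
= 39916800 - 7257600 + 362880
= 33022080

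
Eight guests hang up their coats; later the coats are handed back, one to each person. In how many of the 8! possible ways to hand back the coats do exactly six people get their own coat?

28

Pick the 6 fixed positions: C(8,6) = 28 ways.
The other 2 form a derangement: !2 = 1.
Total: 28 × 1 = 28.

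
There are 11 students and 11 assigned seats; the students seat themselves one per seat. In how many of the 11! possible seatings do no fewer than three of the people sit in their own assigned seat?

# with exactly i fixed is C(11,i)·!(11-i); sum over i=3..11:
  i=3: C(11,3)·!8 = 165·14833 = 2447445
  i=4: C(11,4)·!7 = 330·1854 = 611820
  i=5: C(11,5)·!6 = 462·265 = 122430
  i=6: C(11,6)·!5 = 462·44 = 20328
  i=7: C(11,7)·!4 = 330·9 = 2970
  i=8: C(11,8)·!3 = 165·2 = 330
  i=9: C(11,9)·!2 = 55·1 = 55
  i=10: C(11,10)·!1 = 11·0 = 0
  i=11: C(11,11)·!0 = 1·1 = 1
Total = 3205379.

3205379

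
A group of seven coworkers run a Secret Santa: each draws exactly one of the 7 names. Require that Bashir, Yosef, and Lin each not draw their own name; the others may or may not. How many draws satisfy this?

3216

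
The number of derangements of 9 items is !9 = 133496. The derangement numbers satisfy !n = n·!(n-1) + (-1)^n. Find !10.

1334961

!10 = 10·133496 + 1 = 1334961.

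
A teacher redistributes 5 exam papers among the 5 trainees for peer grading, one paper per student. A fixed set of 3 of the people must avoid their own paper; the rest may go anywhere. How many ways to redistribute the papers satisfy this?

64

Let A_j be the event that the j-th constrained one is fixed. By inclusion-exclusion over the 3 events:
Σ_{j=0}^{3} (-1)^j C(3,j)(5-j)!
= C(3,0)·5! - C(3,1)·4! + C(3,2)·3! - C(3,3)·2!
= 120 - 72 + 18 - 2
= 64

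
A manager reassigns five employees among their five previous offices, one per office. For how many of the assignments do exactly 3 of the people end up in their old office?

Choose which 3 of the 5 are fixed: C(5,3) = 10.
The other 2 form a derangement: !2 = 1.
Total: 10 × 1 = 10.

10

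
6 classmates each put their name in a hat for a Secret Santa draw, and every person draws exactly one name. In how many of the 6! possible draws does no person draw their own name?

!6 = 6! · Σ_{k=0}^{6} (-1)^k/k!
= 6! - 6!/1! + 6!/2! - 6!/3! + 6!/4! - 6!/5! + 6!/6!
= 720 - 720 + 360 - 120 + 30 - 6 + 1
= 265

265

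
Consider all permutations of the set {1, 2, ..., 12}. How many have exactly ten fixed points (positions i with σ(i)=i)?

66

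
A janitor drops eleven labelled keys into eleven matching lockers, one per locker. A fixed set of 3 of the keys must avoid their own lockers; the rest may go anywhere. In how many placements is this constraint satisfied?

30078720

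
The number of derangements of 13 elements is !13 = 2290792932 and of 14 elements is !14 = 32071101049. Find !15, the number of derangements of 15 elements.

!15 = (15-1)·(!14 + !13) = 14·(32071101049 + 2290792932) = 14·34361893981 = 481066515734.

481066515734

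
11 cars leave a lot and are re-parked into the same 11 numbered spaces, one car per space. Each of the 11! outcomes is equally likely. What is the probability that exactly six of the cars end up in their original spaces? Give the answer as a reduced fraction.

Favorable outcomes: C(11,6)·!5 = 462·44 = 20328.
Total outcomes: 11! = 39916800.
Probability = 20328/39916800 = 11/21600.

11/21600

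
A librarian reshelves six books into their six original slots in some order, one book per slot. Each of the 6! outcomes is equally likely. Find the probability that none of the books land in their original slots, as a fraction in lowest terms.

Favorable outcomes: !6 = 265.
Total outcomes: 6! = 720.
Probability = 265/720 = 53/144.

53/144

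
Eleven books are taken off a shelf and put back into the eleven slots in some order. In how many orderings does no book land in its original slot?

14684570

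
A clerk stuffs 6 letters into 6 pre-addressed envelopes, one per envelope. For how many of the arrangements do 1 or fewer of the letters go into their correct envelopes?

529

# with exactly i fixed is C(6,i)·!(6-i); sum over i=0..1:
  i=0: C(6,0)·!6 = 1·265 = 265
  i=1: C(6,1)·!5 = 6·44 = 264
Total = 529.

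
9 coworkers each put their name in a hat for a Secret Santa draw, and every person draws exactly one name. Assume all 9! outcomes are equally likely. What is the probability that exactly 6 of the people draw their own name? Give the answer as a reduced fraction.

Favorable outcomes: C(9,6)·!3 = 84·2 = 168.
Total outcomes: 9! = 362880.
Probability = 168/362880 = 1/2160.

1/2160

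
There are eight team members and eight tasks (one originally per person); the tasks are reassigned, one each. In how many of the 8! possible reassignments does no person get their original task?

14833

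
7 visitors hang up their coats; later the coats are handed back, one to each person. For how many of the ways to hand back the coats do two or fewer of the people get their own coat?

4633

# with exactly i fixed is C(7,i)·!(7-i); sum over i=0..2:
  i=0: C(7,0)·!7 = 1·1854 = 1854
  i=1: C(7,1)·!6 = 7·265 = 1855
  i=2: C(7,2)·!5 = 21·44 = 924
Total = 4633.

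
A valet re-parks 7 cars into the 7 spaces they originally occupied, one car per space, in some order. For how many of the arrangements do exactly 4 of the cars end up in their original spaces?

Pick the 4 fixed positions: C(7,4) = 35 ways.
The remaining 3 must be deranged: !3 = 2.
Total: 35 × 2 = 70.

70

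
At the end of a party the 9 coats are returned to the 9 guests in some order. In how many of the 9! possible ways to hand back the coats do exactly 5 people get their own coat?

Pick the 5 fixed positions: C(9,5) = 126 ways.
The remaining 4 must be deranged: !4 = 9.
Total: 126 × 9 = 1134.

1134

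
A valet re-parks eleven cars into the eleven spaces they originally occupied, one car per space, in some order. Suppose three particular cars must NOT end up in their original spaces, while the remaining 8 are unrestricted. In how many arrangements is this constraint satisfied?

Inclusion-exclusion on the 3 forbidden self-matches:
Σ_{j=0}^{3} (-1)^j C(3,j)(11-j)!
= C(3,0)·11! - C(3,1)·10! + C(3,2)·9! - C(3,3)·8!
= 39916800 - 10886400 + 1088640 - 40320
= 30078720

30078720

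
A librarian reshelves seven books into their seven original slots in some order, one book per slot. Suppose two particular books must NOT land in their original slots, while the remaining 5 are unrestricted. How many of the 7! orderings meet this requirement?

3720

Inclusion-exclusion on the 2 forbidden self-matches:
Σ_{j=0}^{2} (-1)^j C(2,j)(7-j)!
= C(2,0)·7! - C(2,1)·6! + C(2,2)·5!
= 5040 - 1440 + 120
= 3720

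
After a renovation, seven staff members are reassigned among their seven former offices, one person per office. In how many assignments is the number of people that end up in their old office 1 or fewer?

Sum C(7,i)·!(7-i) for i = 0..1:
  i=0: C(7,0)·!7 = 1·1854 = 1854
  i=1: C(7,1)·!6 = 7·265 = 1855
Total = 3709.

3709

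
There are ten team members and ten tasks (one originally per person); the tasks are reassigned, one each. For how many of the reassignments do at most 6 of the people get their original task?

# with exactly i fixed is C(10,i)·!(10-i); sum over i=0..6:
  i=0: C(10,0)·!10 = 1·1334961 = 1334961
  i=1: C(10,1)·!9 = 10·133496 = 1334960
  i=2: C(10,2)·!8 = 45·14833 = 667485
  i=3: C(10,3)·!7 = 120·1854 = 222480
  i=4: C(10,4)·!6 = 210·265 = 55650
  i=5: C(10,5)·!5 = 252·44 = 11088
  i=6: C(10,6)·!4 = 210·9 = 1890
Total = 3628514.

3628514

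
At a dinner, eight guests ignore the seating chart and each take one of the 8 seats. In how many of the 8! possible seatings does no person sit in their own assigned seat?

Use !n = n·!(n-1) + (-1)^n.
!8 = 8·1854 + 1 = 14833

14833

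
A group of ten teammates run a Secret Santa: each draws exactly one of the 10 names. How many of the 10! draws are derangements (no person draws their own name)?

By inclusion-exclusion, !10 = Σ (-1)^k · 10!/k! for k=0..10
= 10! - 10!/1! + 10!/2! - 10!/3! + 10!/4! - 10!/5! + 10!/6! - 10!/7! + 10!/8! - 10!/9! + 10!/10!
= 3628800 - 3628800 + 1814400 - 604800 + 151200 - 30240 + 5040 - 720 + 90 - 10 + 1
= 1334961

1334961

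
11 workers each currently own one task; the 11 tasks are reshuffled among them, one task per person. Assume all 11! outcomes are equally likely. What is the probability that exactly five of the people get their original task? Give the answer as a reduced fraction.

53/17280

Favorable outcomes: C(11,5)·!6 = 462·265 = 122430.
Total outcomes: 11! = 39916800.
Probability = 122430/39916800 = 53/17280.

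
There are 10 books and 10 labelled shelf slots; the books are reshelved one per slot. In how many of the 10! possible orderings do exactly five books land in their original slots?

Pick the 5 fixed positions: C(10,5) = 252 ways.
The remaining 5 must be deranged: !5 = 44.
Total: 252 × 44 = 11088.

11088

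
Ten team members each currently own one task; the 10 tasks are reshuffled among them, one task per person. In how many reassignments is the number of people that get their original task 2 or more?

958879

Sum C(10,i)·!(10-i) for i = 2..10:
  i=2: C(10,2)·!8 = 45·14833 = 667485
  i=3: C(10,3)·!7 = 120·1854 = 222480
  i=4: C(10,4)·!6 = 210·265 = 55650
  i=5: C(10,5)·!5 = 252·44 = 11088
  i=6: C(10,6)·!4 = 210·9 = 1890
  i=7: C(10,7)·!3 = 120·2 = 240
  i=8: C(10,8)·!2 = 45·1 = 45
  i=9: C(10,9)·!1 = 10·0 = 0
  i=10: C(10,10)·!0 = 1·1 = 1
Total = 958879.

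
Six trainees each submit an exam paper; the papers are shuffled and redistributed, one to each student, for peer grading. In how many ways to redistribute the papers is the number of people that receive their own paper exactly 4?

15

Pick the 4 fixed positions: C(6,4) = 15 ways.
The remaining 2 must be deranged: !2 = 1.
Total: 15 × 1 = 15.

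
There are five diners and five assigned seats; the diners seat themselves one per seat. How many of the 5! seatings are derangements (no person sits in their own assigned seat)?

44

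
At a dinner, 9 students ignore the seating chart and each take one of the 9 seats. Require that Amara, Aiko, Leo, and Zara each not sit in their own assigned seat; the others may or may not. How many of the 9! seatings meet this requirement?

229080

Let A_j be the event that the j-th constrained one is fixed. By inclusion-exclusion over the 4 events:
Σ_{j=0}^{4} (-1)^j C(4,j)(9-j)!
= C(4,0)·9! - C(4,1)·8! + C(4,2)·7! - C(4,3)·6! + C(4,4)·5!
= 362880 - 161280 + 30240 - 2880 + 120
= 229080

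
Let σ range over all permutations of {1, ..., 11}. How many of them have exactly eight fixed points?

330

Choose which 8 of the 11 are fixed: C(11,8) = 165.
The remaining 3 must be deranged: !3 = 2.
Total: 165 × 2 = 330.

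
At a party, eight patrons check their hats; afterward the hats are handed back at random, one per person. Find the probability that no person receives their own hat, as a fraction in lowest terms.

2119/5760

Favorable outcomes: !8 = 14833.
Total outcomes: 8! = 40320.
Probability = 14833/40320 = 2119/5760.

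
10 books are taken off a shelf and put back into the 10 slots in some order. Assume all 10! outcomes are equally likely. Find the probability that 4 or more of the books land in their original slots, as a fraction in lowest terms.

Favorable outcomes: Σ_{i≥4} C(10,i)·!(10-i) = 210·265 + 252·44 + 210·9 + 120·2 + 45·1 + 10·0 + 1·1 = 68914.
Total outcomes: 10! = 3628800.
Probability = 68914/3628800 = 34457/1814400.

34457/1814400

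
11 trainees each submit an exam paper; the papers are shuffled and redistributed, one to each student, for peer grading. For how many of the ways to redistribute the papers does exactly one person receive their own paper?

14684571

Choose which one of the 11 is fixed: C(11,1) = 11.
The other 10 form a derangement: !10 = 1334961.
Total: 11 × 1334961 = 14684571.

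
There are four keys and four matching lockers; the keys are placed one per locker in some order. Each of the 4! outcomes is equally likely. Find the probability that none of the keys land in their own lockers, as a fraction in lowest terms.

3/8

Favorable outcomes: !4 = 9.
Total outcomes: 4! = 24.
Probability = 9/24 = 3/8.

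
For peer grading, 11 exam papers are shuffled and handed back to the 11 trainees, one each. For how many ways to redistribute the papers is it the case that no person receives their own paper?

The number of derangements of 11 is !11 = Σ_{k=0}^{11} (-1)^k·11!/k!
= 11! - 11!/1! + 11!/2! - 11!/3! + 11!/4! - 11!/5! + 11!/6! - 11!/7! + 11!/8! - 11!/9! + 11!/10! - 11!/11!
= 39916800 - 39916800 + 19958400 - 6652800 + 1663200 - 332640 + 55440 - 7920 + 990 - 110 + 11 - 1
= 14684570

14684570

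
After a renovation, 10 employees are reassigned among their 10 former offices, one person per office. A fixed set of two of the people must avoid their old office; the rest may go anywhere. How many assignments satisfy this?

2943360

Let A_j be the event that the j-th constrained one is fixed. By inclusion-exclusion over the 2 events:
Σ_{j=0}^{2} (-1)^j C(2,j)(10-j)!
= C(2,0)·10! - C(2,1)·9! + C(2,2)·8!
= 3628800 - 725760 + 40320
= 2943360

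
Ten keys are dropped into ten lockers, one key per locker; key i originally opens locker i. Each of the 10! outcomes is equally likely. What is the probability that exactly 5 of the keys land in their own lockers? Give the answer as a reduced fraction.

11/3600

Favorable outcomes: C(10,5)·!5 = 252·44 = 11088.
Total outcomes: 10! = 3628800.
Probability = 11088/3628800 = 11/3600.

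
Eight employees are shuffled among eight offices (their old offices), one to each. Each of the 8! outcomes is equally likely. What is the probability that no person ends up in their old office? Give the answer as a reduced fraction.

2119/5760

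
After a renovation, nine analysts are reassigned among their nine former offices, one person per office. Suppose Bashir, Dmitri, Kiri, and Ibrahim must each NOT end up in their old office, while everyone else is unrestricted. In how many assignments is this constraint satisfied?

229080

Let A_j be the event that the j-th constrained one is fixed. By inclusion-exclusion over the 4 events:
Σ_{j=0}^{4} (-1)^j C(4,j)(9-j)!
= C(4,0)·9! - C(4,1)·8! + C(4,2)·7! - C(4,3)·6! + C(4,4)·5!
= 362880 - 161280 + 30240 - 2880 + 120
= 229080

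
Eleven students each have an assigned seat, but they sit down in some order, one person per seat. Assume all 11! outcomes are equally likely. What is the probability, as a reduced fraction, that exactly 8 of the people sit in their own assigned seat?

1/120960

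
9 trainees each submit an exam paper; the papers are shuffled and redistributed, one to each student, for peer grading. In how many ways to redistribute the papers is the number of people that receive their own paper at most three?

355997

Sum C(9,i)·!(9-i) for i = 0..3:
  i=0: C(9,0)·!9 = 1·133496 = 133496
  i=1: C(9,1)·!8 = 9·14833 = 133497
  i=2: C(9,2)·!7 = 36·1854 = 66744
  i=3: C(9,3)·!6 = 84·265 = 22260
Total = 355997.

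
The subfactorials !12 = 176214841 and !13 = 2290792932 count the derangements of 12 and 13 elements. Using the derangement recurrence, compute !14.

32071101049

!14 = (14-1)·(!13 + !12) = 13·(2290792932 + 176214841) = 13·2467007773 = 32071101049.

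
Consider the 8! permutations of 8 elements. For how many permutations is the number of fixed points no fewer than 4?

771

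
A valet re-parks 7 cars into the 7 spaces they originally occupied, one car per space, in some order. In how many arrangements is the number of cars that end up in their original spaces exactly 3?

315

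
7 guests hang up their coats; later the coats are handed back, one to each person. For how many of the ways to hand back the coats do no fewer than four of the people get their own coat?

92

# with exactly i fixed is C(7,i)·!(7-i); sum over i=4..7:
  i=4: C(7,4)·!3 = 35·2 = 70
  i=5: C(7,5)·!2 = 21·1 = 21
  i=6: C(7,6)·!1 = 7·0 = 0
  i=7: C(7,7)·!0 = 1·1 = 1
Total = 92.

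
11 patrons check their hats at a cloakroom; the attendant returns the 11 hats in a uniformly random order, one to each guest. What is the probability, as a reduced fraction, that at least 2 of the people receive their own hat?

Favorable outcomes: Σ_{i≥2} C(11,i)·!(11-i) = 55·133496 + 165·14833 + 330·1854 + 462·265 + 462·44 + 330·9 + 165·2 + 55·1 + 11·0 + 1·1 = 10547659.
Total outcomes: 11! = 39916800.
Probability = 10547659/39916800 = 10547659/39916800.

10547659/39916800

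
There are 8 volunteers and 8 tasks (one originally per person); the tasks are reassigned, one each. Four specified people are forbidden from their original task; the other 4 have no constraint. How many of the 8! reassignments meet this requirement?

Let A_j be the event that the j-th constrained one is fixed. By inclusion-exclusion over the 4 events:
Σ_{j=0}^{4} (-1)^j C(4,j)(8-j)!
= C(4,0)·8! - C(4,1)·7! + C(4,2)·6! - C(4,3)·5! + C(4,4)·4!
= 40320 - 20160 + 4320 - 480 + 24
= 24024

24024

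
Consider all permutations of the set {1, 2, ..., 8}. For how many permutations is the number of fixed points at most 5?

40291

# with exactly i fixed is C(8,i)·!(8-i); sum over i=0..5:
  i=0: C(8,0)·!8 = 1·14833 = 14833
  i=1: C(8,1)·!7 = 8·1854 = 14832
  i=2: C(8,2)·!6 = 28·265 = 7420
  i=3: C(8,3)·!5 = 56·44 = 2464
  i=4: C(8,4)·!4 = 70·9 = 630
  i=5: C(8,5)·!3 = 56·2 = 112
Total = 40291.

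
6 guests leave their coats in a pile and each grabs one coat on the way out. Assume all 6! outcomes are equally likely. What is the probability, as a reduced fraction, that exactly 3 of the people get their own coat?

Favorable outcomes: C(6,3)·!3 = 20·2 = 40.
Total outcomes: 6! = 720.
Probability = 40/720 = 1/18.

1/18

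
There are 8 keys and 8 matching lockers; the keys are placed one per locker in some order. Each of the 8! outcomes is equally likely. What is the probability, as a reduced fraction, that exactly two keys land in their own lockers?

Favorable outcomes: C(8,2)·!6 = 28·265 = 7420.
Total outcomes: 8! = 40320.
Probability = 7420/40320 = 53/288.

53/288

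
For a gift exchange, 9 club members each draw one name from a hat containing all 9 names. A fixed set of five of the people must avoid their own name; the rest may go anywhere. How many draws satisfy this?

205056

Let A_j be the event that the j-th constrained one is fixed. By inclusion-exclusion over the 5 events:
Σ_{j=0}^{5} (-1)^j C(5,j)(9-j)!
= C(5,0)·9! - C(5,1)·8! + C(5,2)·7! - C(5,3)·6! + C(5,4)·5! - C(5,5)·4!
= 362880 - 201600 + 50400 - 7200 + 600 - 24
= 205056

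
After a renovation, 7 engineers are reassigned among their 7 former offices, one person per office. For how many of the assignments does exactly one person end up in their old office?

1855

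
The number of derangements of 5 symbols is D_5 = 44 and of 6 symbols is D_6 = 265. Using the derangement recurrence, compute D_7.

D_7 = (7-1)·(D_6 + D_5) = 6·(265 + 44) = 6·309 = 1854.

1854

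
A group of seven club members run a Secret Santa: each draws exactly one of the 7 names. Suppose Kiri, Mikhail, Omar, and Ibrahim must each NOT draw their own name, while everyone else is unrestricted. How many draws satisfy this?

Inclusion-exclusion on the 4 forbidden self-matches:
Σ_{j=0}^{4} (-1)^j C(4,j)(7-j)!
= C(4,0)·7! - C(4,1)·6! + C(4,2)·5! - C(4,3)·4! + C(4,4)·3!
= 5040 - 2880 + 720 - 96 + 6
= 2790

2790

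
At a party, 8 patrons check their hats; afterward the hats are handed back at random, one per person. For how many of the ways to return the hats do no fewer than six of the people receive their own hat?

Sum C(8,i)·!(8-i) for i = 6..8:
  i=6: C(8,6)·!2 = 28·1 = 28
  i=7: C(8,7)·!1 = 8·0 = 0
  i=8: C(8,8)·!0 = 1·1 = 1
Total = 29.

29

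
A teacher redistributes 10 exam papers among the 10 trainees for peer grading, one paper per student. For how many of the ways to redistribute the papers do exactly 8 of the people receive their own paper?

45

Choose which 8 of the 10 are fixed: C(10,8) = 45.
The other 2 form a derangement: !2 = 1.
Total: 45 × 1 = 45.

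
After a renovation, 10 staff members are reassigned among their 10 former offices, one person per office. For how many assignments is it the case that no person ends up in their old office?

1334961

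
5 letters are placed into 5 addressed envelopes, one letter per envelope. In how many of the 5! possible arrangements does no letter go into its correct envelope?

44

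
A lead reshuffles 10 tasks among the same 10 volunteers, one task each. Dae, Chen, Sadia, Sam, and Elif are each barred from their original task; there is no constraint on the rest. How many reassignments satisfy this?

2170680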